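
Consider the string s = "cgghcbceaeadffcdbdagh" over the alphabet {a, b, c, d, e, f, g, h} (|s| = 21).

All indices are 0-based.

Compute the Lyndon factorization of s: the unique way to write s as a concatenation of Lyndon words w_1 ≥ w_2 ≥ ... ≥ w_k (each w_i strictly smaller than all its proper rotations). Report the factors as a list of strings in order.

["cggh", "c", "bce", "ae", "adffcdbdagh"]

emit factor 1: 'cggh' (i=0, period=4)
emit factor 2: 'c' (i=4, period=1)
emit factor 3: 'bce' (i=5, period=3)
emit factor 4: 'ae' (i=8, period=2)
emit factor 5: 'adffcdbdagh' (i=10, period=11)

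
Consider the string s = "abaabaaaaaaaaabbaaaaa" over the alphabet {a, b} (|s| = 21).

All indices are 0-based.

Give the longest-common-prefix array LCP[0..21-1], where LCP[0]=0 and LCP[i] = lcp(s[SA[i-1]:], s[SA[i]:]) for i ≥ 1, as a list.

sorted suffixes:
  #0 SA[0]=20  'a'
  #1 SA[1]=19  'aa'
  #2 SA[2]=18  'aaa'
  #3 SA[3]=17  'aaaa'
  #4 SA[4]=16  'aaaaa'
  #5 SA[5]=5  'aaaaaaaaabbaaaaa'
  #6 SA[6]=6  'aaaaaaaabbaaaaa'
  #7 SA[7]=7  'aaaaaaabbaaaaa'
  #8 SA[8]=8  'aaaaaabbaaaaa'
  #9 SA[9]=9  'aaaaabbaaaaa'
  #10 SA[10]=10  'aaaabbaaaaa'
  #11 SA[11]=11  'aaabbaaaaa'
  #12 SA[12]=2  'aabaaaaaaaaabbaaaaa'
  #13 SA[13]=12  'aabbaaaaa'
  #14 SA[14]=3  'abaaaaaaaaabbaaaaa'
  #15 SA[15]=0  'abaabaaaaaaaaabbaaaaa'
  #16 SA[16]=13  'abbaaaaa'
  #17 SA[17]=15  'baaaaa'
  #18 SA[18]=4  'baaaaaaaaabbaaaaa'
  #19 SA[19]=1  'baabaaaaaaaaabbaaaaa'
  #20 SA[20]=14  'bbaaaaa'

SA = [20, 19, 18, 17, 16, 5, 6, 7, 8, 9, 10, 11, 2, 12, 3, 0, 13, 15, 4, 1, 14]
[i] adj suffixes → lcp
  [1] 20/19 → 1 ('a')
  [2] 19/18 → 2 ('aa')
  [3] 18/17 → 3 ('aaa')
  [4] 17/16 → 4 ('aaaa')
  [5] 16/5 → 5 ('aaaaa')
  [6] 5/6 → 8 ('aaaaaaaa')
  [7] 6/7 → 7 ('aaaaaaa')
  [8] 7/8 → 6 ('aaaaaa')
  [9] 8/9 → 5 ('aaaaa')
  [10] 9/10 → 4 ('aaaa')
  [11] 10/11 → 3 ('aaa')
  [12] 11/2 → 2 ('aa')
  [13] 2/12 → 3 ('aab')
  [14] 12/3 → 1 ('a')
  [15] 3/0 → 4 ('abaa')
  [16] 0/13 → 2 ('ab')
  [17] 13/15 → 0 ('')
  [18] 15/4 → 6 ('baaaaa')
  [19] 4/1 → 3 ('baa')
  [20] 1/14 → 1 ('b')

[0, 1, 2, 3, 4, 5, 8, 7, 6, 5, 4, 3, 2, 3, 1, 4, 2, 0, 6, 3, 1]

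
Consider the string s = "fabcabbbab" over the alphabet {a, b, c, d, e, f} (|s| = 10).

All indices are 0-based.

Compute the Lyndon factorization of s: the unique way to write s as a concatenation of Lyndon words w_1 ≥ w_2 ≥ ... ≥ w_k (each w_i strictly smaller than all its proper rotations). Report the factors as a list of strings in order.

["f", "abc", "abbb", "ab"]

emit factor 1: 'f' (i=0, period=1)
emit factor 2: 'abc' (i=1, period=3)
emit factor 3: 'abbb' (i=4, period=4)
emit factor 4: 'ab' (i=8, period=2)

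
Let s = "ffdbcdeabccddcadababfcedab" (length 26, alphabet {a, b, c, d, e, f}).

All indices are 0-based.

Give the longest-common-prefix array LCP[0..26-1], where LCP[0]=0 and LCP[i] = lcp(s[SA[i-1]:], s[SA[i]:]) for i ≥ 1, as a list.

sorted suffixes:
  #0 SA[0]=24  'ab'
  #1 SA[1]=16  'ababfcedab'
  #2 SA[2]=7  'abccddcadababfcedab'
  #3 SA[3]=18  'abfcedab'
  #4 SA[4]=14  'adababfcedab'
  #5 SA[5]=25  'b'
  #6 SA[6]=17  'babfcedab'
  #7 SA[7]=8  'bccddcadababfcedab'
  #8 SA[8]=3  'bcdeabccddcadababfcedab'
  #9 SA[9]=19  'bfcedab'
  #10 SA[10]=13  'cadababfcedab'
  #11 SA[11]=9  'ccddcadababfcedab'
  #12 SA[12]=10  'cddcadababfcedab'
  #13 SA[13]=4  'cdeabccddcadababfcedab'
  #14 SA[14]=21  'cedab'
  #15 SA[15]=23  'dab'
  #16 SA[16]=15  'dababfcedab'
  #17 SA[17]=2  'dbcdeabccddcadababfcedab'
  #18 SA[18]=12  'dcadababfcedab'
  #19 SA[19]=11  'ddcadababfcedab'
  #20 SA[20]=5  'deabccddcadababfcedab'
  #21 SA[21]=6  'eabccddcadababfcedab'
  #22 SA[22]=22  'edab'
  #23 SA[23]=20  'fcedab'
  #24 SA[24]=1  'fdbcdeabccddcadababfcedab'
  #25 SA[25]=0  'ffdbcdeabccddcadababfcedab'

SA = [24, 16, 7, 18, 14, 25, 17, 8, 3, 19, 13, 9, 10, 4, 21, 23, 15, 2, 12, 11, 5, 6, 22, 20, 1, 0]
i: (SA[i-1],SA[i]) lcp shared
  1: (24,16) 2 'ab'
  2: (16,7) 2 'ab'
  3: (7,18) 2 'ab'
  4: (18,14) 1 'a'
  5: (14,25) 0 ''
  6: (25,17) 1 'b'
  7: (17,8) 1 'b'
  8: (8,3) 2 'bc'
  9: (3,19) 1 'b'
  10: (19,13) 0 ''
  11: (13,9) 1 'c'
  12: (9,10) 1 'c'
  13: (10,4) 2 'cd'
  14: (4,21) 1 'c'
  15: (21,23) 0 ''
  16: (23,15) 3 'dab'
  17: (15,2) 1 'd'
  18: (2,12) 1 'd'
  19: (12,11) 1 'd'
  20: (11,5) 1 'd'
  21: (5,6) 0 ''
  22: (6,22) 1 'e'
  23: (22,20) 0 ''
  24: (20,1) 1 'f'
  25: (1,0) 1 'f'

[0, 2, 2, 2, 1, 0, 1, 1, 2, 1, 0, 1, 1, 2, 1, 0, 3, 1, 1, 1, 1, 0, 1, 0, 1, 1]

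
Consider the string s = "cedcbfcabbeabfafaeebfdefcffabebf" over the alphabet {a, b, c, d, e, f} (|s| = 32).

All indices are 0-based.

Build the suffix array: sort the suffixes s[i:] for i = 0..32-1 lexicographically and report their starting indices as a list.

rank→(start, suffix):
  0 → (7, 'abbeabfafaeebfdefcffabebf')
  1 → (27, 'abebf')
  2 → (11, 'abfafaeebfdefcffabebf')
  3 → (16, 'aeebfdefcffabebf')
  4 → (14, 'afaeebfdefcffabebf')
  5 → (8, 'bbeabfafaeebfdefcffabebf')
  6 → (9, 'beabfafaeebfdefcffabebf')
  7 → (28, 'bebf')
  8 → (30, 'bf')
  9 → (12, 'bfafaeebfdefcffabebf')
  10 → (4, 'bfcabbeabfafaeebfdefcffabebf')
  11 → (19, 'bfdefcffabebf')
  12 → (6, 'cabbeabfafaeebfdefcffabebf')
  13 → (3, 'cbfcabbeabfafaeebfdefcffabebf')
  14 → (0, 'cedcbfcabbeabfafaeebfdefcffabebf')
  15 → (24, 'cffabebf')
  16 → (2, 'dcbfcabbeabfafaeebfdefcffabebf')
  17 → (21, 'defcffabebf')
  18 → (10, 'eabfafaeebfdefcffabebf')
  19 → (29, 'ebf')
  20 → (18, 'ebfdefcffabebf')
  21 → (1, 'edcbfcabbeabfafaeebfdefcffabebf')
  22 → (17, 'eebfdefcffabebf')
  23 → (22, 'efcffabebf')
  24 → (31, 'f')
  25 → (26, 'fabebf')
  26 → (15, 'faeebfdefcffabebf')
  27 → (13, 'fafaeebfdefcffabebf')
  28 → (5, 'fcabbeabfafaeebfdefcffabebf')
  29 → (23, 'fcffabebf')
  30 → (20, 'fdefcffabebf')
  31 → (25, 'ffabebf')

[7, 27, 11, 16, 14, 8, 9, 28, 30, 12, 4, 19, 6, 3, 0, 24, 2, 21, 10, 29, 18, 1, 17, 22, 31, 26, 15, 13, 5, 23, 20, 25]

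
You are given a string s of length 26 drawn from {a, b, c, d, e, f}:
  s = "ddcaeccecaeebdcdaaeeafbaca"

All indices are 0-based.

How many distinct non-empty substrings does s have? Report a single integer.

322

rank→(start, suffix):
  0 → (25, 'a')
  1 → (16, 'aaeeafbaca')
  2 → (23, 'aca')
  3 → (3, 'aeccecaeebdcdaaeeafbaca')
  4 → (17, 'aeeafbaca')
  5 → (9, 'aeebdcdaaeeafbaca')
  6 → (20, 'afbaca')
  7 → (22, 'baca')
  8 → (12, 'bdcdaaeeafbaca')
  9 → (24, 'ca')
  10 → (2, 'caeccecaeebdcdaaeeafbaca')
  11 → (8, 'caeebdcdaaeeafbaca')
  12 → (5, 'ccecaeebdcdaaeeafbaca')
  13 → (14, 'cdaaeeafbaca')
  14 → (6, 'cecaeebdcdaaeeafbaca')
  15 → (15, 'daaeeafbaca')
  16 → (1, 'dcaeccecaeebdcdaaeeafbaca')
  17 → (13, 'dcdaaeeafbaca')
  18 → (0, 'ddcaeccecaeebdcdaaeeafbaca')
  19 → (19, 'eafbaca')
  20 → (11, 'ebdcdaaeeafbaca')
  21 → (7, 'ecaeebdcdaaeeafbaca')
  22 → (4, 'eccecaeebdcdaaeeafbaca')
  23 → (18, 'eeafbaca')
  24 → (10, 'eebdcdaaeeafbaca')
  25 → (21, 'fbaca')

SA = [25, 16, 23, 3, 17, 9, 20, 22, 12, 24, 2, 8, 5, 14, 6, 15, 1, 13, 0, 19, 11, 7, 4, 18, 10, 21]
[i] adj suffixes → lcp
  [1] 25/16 → 1 ('a')
  [2] 16/23 → 1 ('a')
  [3] 23/3 → 1 ('a')
  [4] 3/17 → 2 ('ae')
  [5] 17/9 → 3 ('aee')
  [6] 9/20 → 1 ('a')
  [7] 20/22 → 0 ('')
  [8] 22/12 → 1 ('b')
  [9] 12/24 → 0 ('')
  [10] 24/2 → 2 ('ca')
  [11] 2/8 → 3 ('cae')
  [12] 8/5 → 1 ('c')
  [13] 5/14 → 1 ('c')
  [14] 14/6 → 1 ('c')
  [15] 6/15 → 0 ('')
  [16] 15/1 → 1 ('d')
  [17] 1/13 → 2 ('dc')
  [18] 13/0 → 1 ('d')
  [19] 0/19 → 0 ('')
  [20] 19/11 → 1 ('e')
  [21] 11/7 → 1 ('e')
  [22] 7/4 → 2 ('ec')
  [23] 4/18 → 1 ('e')
  [24] 18/10 → 2 ('ee')
  [25] 10/21 → 0 ('')

n(n+1)/2 = 26·27/2 = 351
Σ LCP = 0 + 1 + 1 + 1 + 2 + 3 + 1 + 0 + 1 + 0 + 2 + 3 + 1 + 1 + 1 + 0 + 1 + 2 + 1 + 0 + 1 + 1 + 2 + 1 + 2 + 0 = 29
distinct = 351 − 29 = 322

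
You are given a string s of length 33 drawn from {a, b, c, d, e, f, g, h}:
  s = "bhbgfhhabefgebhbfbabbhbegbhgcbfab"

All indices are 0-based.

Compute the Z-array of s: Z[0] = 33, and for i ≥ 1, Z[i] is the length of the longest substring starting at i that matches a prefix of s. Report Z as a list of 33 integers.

[33, 0, 1, 0, 0, 0, 0, 0, 1, 0, 0, 0, 0, 3, 0, 1, 0, 1, 0, 1, 3, 0, 1, 0, 0, 2, 0, 0, 0, 1, 0, 0, 1]

Z[0]=33
i=1: outside box; Z[1]=0
i=2: outside box; Z[2]=1 scan→box=[2,3)
i=3: outside box; Z[3]=0
i=4: outside box; Z[4]=0
i=5: outside box; Z[5]=0
i=6: outside box; Z[6]=0
i=7: outside box; Z[7]=0
i=8: outside box; Z[8]=1 scan→box=[8,9)
i=9: outside box; Z[9]=0
i=10: outside box; Z[10]=0
i=11: outside box; Z[11]=0
i=12: outside box; Z[12]=0
i=13: outside box; Z[13]=3 scan→box=[13,16)
i=14: min(r-i=2, Z[1]=0)=0; Z[14]=0
i=15: min(r-i=1, Z[2]=1)=1; Z[15]=1
i=16: outside box; Z[16]=0
i=17: outside box; Z[17]=1 scan→box=[17,18)
i=18: outside box; Z[18]=0
i=19: outside box; Z[19]=1 scan→box=[19,20)
i=20: outside box; Z[20]=3 scan→box=[20,23)
i=21: min(r-i=2, Z[1]=0)=0; Z[21]=0
i=22: min(r-i=1, Z[2]=1)=1; Z[22]=1
i=23: outside box; Z[23]=0
i=24: outside box; Z[24]=0
i=25: outside box; Z[25]=2 scan→box=[25,27)
i=26: min(r-i=1, Z[1]=0)=0; Z[26]=0
i=27: outside box; Z[27]=0
i=28: outside box; Z[28]=0
i=29: outside box; Z[29]=1 scan→box=[29,30)
i=30: outside box; Z[30]=0
i=31: outside box; Z[31]=0
i=32: outside box; Z[32]=1 scan→box=[32,33)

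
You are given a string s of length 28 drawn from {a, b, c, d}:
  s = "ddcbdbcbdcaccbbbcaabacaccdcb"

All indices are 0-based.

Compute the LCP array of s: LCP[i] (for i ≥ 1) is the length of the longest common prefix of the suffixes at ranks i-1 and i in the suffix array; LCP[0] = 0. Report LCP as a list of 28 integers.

[0, 1, 1, 2, 3, 0, 1, 1, 2, 1, 2, 1, 2, 0, 2, 4, 1, 2, 2, 3, 1, 2, 1, 0, 1, 2, 3, 1]

rank | idx | suffix
   0 |  17 | aabacaccdcb
   1 |  18 | abacaccdcb
   2 |  20 | acaccdcb
   3 |  10 | accbbbcaabacaccdcb
   4 |  22 | accdcb
   5 |  27 | b
   6 |  19 | bacaccdcb
   7 |  13 | bbbcaabacaccdcb
   8 |  14 | bbcaabacaccdcb
   9 |  15 | bcaabacaccdcb
  10 |   5 | bcbdcaccbbbcaabacaccdcb
  11 |   3 | bdbcbdcaccbbbcaabacaccdcb
  12 |   7 | bdcaccbbbcaabacaccdcb
  13 |  16 | caabacaccdcb
  14 |   9 | caccbbbcaabacaccdcb
  15 |  21 | caccdcb
  16 |  26 | cb
  17 |  12 | cbbbcaabacaccdcb
  18 |   2 | cbdbcbdcaccbbbcaabacaccdcb
  19 |   6 | cbdcaccbbbcaabacaccdcb
  20 |  11 | ccbbbcaabacaccdcb
  21 |  23 | ccdcb
  22 |  24 | cdcb
  23 |   4 | dbcbdcaccbbbcaabacaccdcb
  24 |   8 | dcaccbbbcaabacaccdcb
  25 |  25 | dcb
  26 |   1 | dcbdbcbdcaccbbbcaabacaccdcb
  27 |   0 | ddcbdbcbdcaccbbbcaabacaccdcb

SA = [17, 18, 20, 10, 22, 27, 19, 13, 14, 15, 5, 3, 7, 16, 9, 21, 26, 12, 2, 6, 11, 23, 24, 4, 8, 25, 1, 0]
rank  pair      lcp
   1  s[17:],s[18:]  1  'a'
   2  s[18:],s[20:]  1  'a'
   3  s[20:],s[10:]  2  'ac'
   4  s[10:],s[22:]  3  'acc'
   5  s[22:],s[27:]  0  ''
   6  s[27:],s[19:]  1  'b'
   7  s[19:],s[13:]  1  'b'
   8  s[13:],s[14:]  2  'bb'
   9  s[14:],s[15:]  1  'b'
  10  s[15:],s[5:]  2  'bc'
  11  s[5:],s[3:]  1  'b'
  12  s[3:],s[7:]  2  'bd'
  13  s[7:],s[16:]  0  ''
  14  s[16:],s[9:]  2  'ca'
  15  s[9:],s[21:]  4  'cacc'
  16  s[21:],s[26:]  1  'c'
  17  s[26:],s[12:]  2  'cb'
  18  s[12:],s[2:]  2  'cb'
  19  s[2:],s[6:]  3  'cbd'
  20  s[6:],s[11:]  1  'c'
  21  s[11:],s[23:]  2  'cc'
  22  s[23:],s[24:]  1  'c'
  23  s[24:],s[4:]  0  ''
  24  s[4:],s[8:]  1  'd'
  25  s[8:],s[25:]  2  'dc'
  26  s[25:],s[1:]  3  'dcb'
  27  s[1:],s[0:]  1  'd'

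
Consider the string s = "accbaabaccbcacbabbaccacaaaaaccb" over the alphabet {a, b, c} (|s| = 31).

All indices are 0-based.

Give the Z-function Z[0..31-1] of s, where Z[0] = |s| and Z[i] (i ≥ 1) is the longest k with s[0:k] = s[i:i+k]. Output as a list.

[31, 0, 0, 0, 1, 1, 0, 4, 0, 0, 0, 0, 2, 0, 0, 1, 0, 0, 3, 0, 0, 2, 0, 1, 1, 1, 1, 4, 0, 0, 0]

Z[0]=31
i=1: outside box; Z[1]=0
i=2: outside box; Z[2]=0
i=3: outside box; Z[3]=0
i=4: outside box; Z[4]=1 extend→box=[4,5)
i=5: outside box; Z[5]=1 extend→box=[5,6)
i=6: outside box; Z[6]=0
i=7: outside box; Z[7]=4 extend→box=[7,11)
i=8: min(r-i=3, Z[1]=0)=0; Z[8]=0
i=9: min(r-i=2, Z[2]=0)=0; Z[9]=0
i=10: min(r-i=1, Z[3]=0)=0; Z[10]=0
i=11: outside box; Z[11]=0
i=12: outside box; Z[12]=2 extend→box=[12,14)
i=13: min(r-i=1, Z[1]=0)=0; Z[13]=0
i=14: outside box; Z[14]=0
i=15: outside box; Z[15]=1 extend→box=[15,16)
i=16: outside box; Z[16]=0
i=17: outside box; Z[17]=0
i=18: outside box; Z[18]=3 extend→box=[18,21)
i=19: min(r-i=2, Z[1]=0)=0; Z[19]=0
i=20: min(r-i=1, Z[2]=0)=0; Z[20]=0
i=21: outside box; Z[21]=2 extend→box=[21,23)
i=22: min(r-i=1, Z[1]=0)=0; Z[22]=0
i=23: outside box; Z[23]=1 extend→box=[23,24)
i=24: outside box; Z[24]=1 extend→box=[24,25)
i=25: outside box; Z[25]=1 extend→box=[25,26)
i=26: outside box; Z[26]=1 extend→box=[26,27)
i=27: outside box; Z[27]=4 extend→box=[27,31)
i=28: min(r-i=3, Z[1]=0)=0; Z[28]=0
i=29: min(r-i=2, Z[2]=0)=0; Z[29]=0
i=30: min(r-i=1, Z[3]=0)=0; Z[30]=0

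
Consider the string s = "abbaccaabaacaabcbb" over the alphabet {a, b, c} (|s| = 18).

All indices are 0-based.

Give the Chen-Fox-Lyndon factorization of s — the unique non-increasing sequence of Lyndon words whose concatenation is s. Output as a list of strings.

emit factor 1: 'abbacc' (i=0, period=6)
emit factor 2: 'aabaacaabcbb' (i=6, period=12)

["abbacc", "aabaacaabcbb"]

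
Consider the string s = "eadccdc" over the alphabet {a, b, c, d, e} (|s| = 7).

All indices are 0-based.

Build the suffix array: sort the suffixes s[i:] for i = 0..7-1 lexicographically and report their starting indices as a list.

[1, 6, 3, 4, 5, 2, 0]

sorted suffixes:
  #0 SA[0]=1  'adccdc'
  #1 SA[1]=6  'c'
  #2 SA[2]=3  'ccdc'
  #3 SA[3]=4  'cdc'
  #4 SA[4]=5  'dc'
  #5 SA[5]=2  'dccdc'
  #6 SA[6]=0  'eadccdc'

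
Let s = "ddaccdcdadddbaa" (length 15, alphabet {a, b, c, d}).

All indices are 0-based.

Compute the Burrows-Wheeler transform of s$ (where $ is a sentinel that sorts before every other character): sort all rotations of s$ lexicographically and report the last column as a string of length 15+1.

aabdddadcdcdc$da

rank  rotation          last
    0  $ddaccdcdadddbaa  a
    1  a$ddaccdcdadddba  a
    2  aa$ddaccdcdadddb  b
    3  accdcdadddbaa$dd  d
    4  adddbaa$ddaccdcd  d
    5  baa$ddaccdcdaddd  d
    6  ccdcdadddbaa$dda  a
    7  cdadddbaa$ddaccd  d
    8  cdcdadddbaa$ddac  c
    9  daccdcdadddbaa$d  d
   10  dadddbaa$ddaccdc  c
   11  dbaa$ddaccdcdadd  d
   12  dcdadddbaa$ddacc  c
   13  ddaccdcdadddbaa$  $
   14  ddbaa$ddaccdcdad  d
   15  dddbaa$ddaccdcda  a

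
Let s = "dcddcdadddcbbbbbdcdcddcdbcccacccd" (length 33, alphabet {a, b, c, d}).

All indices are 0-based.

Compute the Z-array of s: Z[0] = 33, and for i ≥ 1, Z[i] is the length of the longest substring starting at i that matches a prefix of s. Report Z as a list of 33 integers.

[33, 0, 1, 3, 0, 1, 0, 1, 1, 2, 0, 0, 0, 0, 0, 0, 3, 0, 6, 0, 1, 3, 0, 1, 0, 0, 0, 0, 0, 0, 0, 0, 1]

Z[0]=33
i=1: fresh scan; Z[1]=0
i=2: fresh scan; Z[2]=1 scan→box=[2,3)
i=3: fresh scan; Z[3]=3 scan→box=[3,6)
i=4: min(r-i=2, Z[1]=0)=0; Z[4]=0
i=5: min(r-i=1, Z[2]=1)=1; Z[5]=1
i=6: fresh scan; Z[6]=0
i=7: fresh scan; Z[7]=1 scan→box=[7,8)
i=8: fresh scan; Z[8]=1 scan→box=[8,9)
i=9: fresh scan; Z[9]=2 scan→box=[9,11)
i=10: min(r-i=1, Z[1]=0)=0; Z[10]=0
i=11: fresh scan; Z[11]=0
i=12: fresh scan; Z[12]=0
i=13: fresh scan; Z[13]=0
i=14: fresh scan; Z[14]=0
i=15: fresh scan; Z[15]=0
i=16: fresh scan; Z[16]=3 scan→box=[16,19)
i=17: min(r-i=2, Z[1]=0)=0; Z[17]=0
i=18: min(r-i=1, Z[2]=1)=1; Z[18]=6 scan→box=[18,24)
i=19: min(r-i=5, Z[1]=0)=0; Z[19]=0
i=20: min(r-i=4, Z[2]=1)=1; Z[20]=1
i=21: min(r-i=3, Z[3]=3)=3; Z[21]=3
i=22: min(r-i=2, Z[4]=0)=0; Z[22]=0
i=23: min(r-i=1, Z[5]=1)=1; Z[23]=1
i=24: fresh scan; Z[24]=0
i=25: fresh scan; Z[25]=0
i=26: fresh scan; Z[26]=0
i=27: fresh scan; Z[27]=0
i=28: fresh scan; Z[28]=0
i=29: fresh scan; Z[29]=0
i=30: fresh scan; Z[30]=0
i=31: fresh scan; Z[31]=0
i=32: fresh scan; Z[32]=1 scan→box=[32,33)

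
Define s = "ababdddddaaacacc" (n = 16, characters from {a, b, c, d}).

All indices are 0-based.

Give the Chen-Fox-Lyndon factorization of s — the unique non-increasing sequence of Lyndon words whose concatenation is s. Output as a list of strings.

["ababddddd", "aaacacc"]

emit factor 1: 'ababddddd' (i=0, period=9)
emit factor 2: 'aaacacc' (i=9, period=7)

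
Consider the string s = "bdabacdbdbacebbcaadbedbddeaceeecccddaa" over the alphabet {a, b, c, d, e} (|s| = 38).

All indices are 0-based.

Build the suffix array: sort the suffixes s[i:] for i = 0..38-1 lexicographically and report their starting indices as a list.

[37, 36, 16, 2, 4, 10, 26, 17, 3, 9, 13, 14, 0, 7, 22, 19, 15, 31, 32, 5, 33, 11, 27, 35, 1, 8, 6, 21, 18, 34, 23, 24, 25, 12, 30, 20, 29, 28]

rank→(start, suffix):
  0 → (37, 'a')
  1 → (36, 'aa')
  2 → (16, 'aadbedbddeaceeecccddaa')
  3 → (2, 'abacdbdbacebbcaadbedbddeaceeecccddaa')
  4 → (4, 'acdbdbacebbcaadbedbddeaceeecccddaa')
  5 → (10, 'acebbcaadbedbddeaceeecccddaa')
  6 → (26, 'aceeecccddaa')
  7 → (17, 'adbedbddeaceeecccddaa')
  8 → (3, 'bacdbdbacebbcaadbedbddeaceeecccddaa')
  9 → (9, 'bacebbcaadbedbddeaceeecccddaa')
  10 → (13, 'bbcaadbedbddeaceeecccddaa')
  11 → (14, 'bcaadbedbddeaceeecccddaa')
  12 → (0, 'bdabacdbdbacebbcaadbedbddeaceeecccddaa')
  13 → (7, 'bdbacebbcaadbedbddeaceeecccddaa')
  14 → (22, 'bddeaceeecccddaa')
  15 → (19, 'bedbddeaceeecccddaa')
  16 → (15, 'caadbedbddeaceeecccddaa')
  17 → (31, 'cccddaa')
  18 → (32, 'ccddaa')
  19 → (5, 'cdbdbacebbcaadbedbddeaceeecccddaa')
  20 → (33, 'cddaa')
  21 → (11, 'cebbcaadbedbddeaceeecccddaa')
  22 → (27, 'ceeecccddaa')
  23 → (35, 'daa')
  24 → (1, 'dabacdbdbacebbcaadbedbddeaceeecccddaa')
  25 → (8, 'dbacebbcaadbedbddeaceeecccddaa')
  26 → (6, 'dbdbacebbcaadbedbddeaceeecccddaa')
  27 → (21, 'dbddeaceeecccddaa')
  28 → (18, 'dbedbddeaceeecccddaa')
  29 → (34, 'ddaa')
  30 → (23, 'ddeaceeecccddaa')
  31 → (24, 'deaceeecccddaa')
  32 → (25, 'eaceeecccddaa')
  33 → (12, 'ebbcaadbedbddeaceeecccddaa')
  34 → (30, 'ecccddaa')
  35 → (20, 'edbddeaceeecccddaa')
  36 → (29, 'eecccddaa')
  37 → (28, 'eeecccddaa')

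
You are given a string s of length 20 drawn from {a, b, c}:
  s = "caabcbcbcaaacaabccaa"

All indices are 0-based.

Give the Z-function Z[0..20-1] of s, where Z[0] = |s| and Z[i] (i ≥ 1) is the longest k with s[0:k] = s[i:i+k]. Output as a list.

[20, 0, 0, 0, 1, 0, 1, 0, 3, 0, 0, 0, 5, 0, 0, 0, 1, 3, 0, 0]

Z[0]=20
i=1: fresh scan; Z[1]=0
i=2: fresh scan; Z[2]=0
i=3: fresh scan; Z[3]=0
i=4: fresh scan; Z[4]=1 extend→box=[4,5)
i=5: fresh scan; Z[5]=0
i=6: fresh scan; Z[6]=1 extend→box=[6,7)
i=7: fresh scan; Z[7]=0
i=8: fresh scan; Z[8]=3 extend→box=[8,11)
i=9: min(r-i=2, Z[1]=0)=0; Z[9]=0
i=10: min(r-i=1, Z[2]=0)=0; Z[10]=0
i=11: fresh scan; Z[11]=0
i=12: fresh scan; Z[12]=5 extend→box=[12,17)
i=13: min(r-i=4, Z[1]=0)=0; Z[13]=0
i=14: min(r-i=3, Z[2]=0)=0; Z[14]=0
i=15: min(r-i=2, Z[3]=0)=0; Z[15]=0
i=16: min(r-i=1, Z[4]=1)=1; Z[16]=1
i=17: fresh scan; Z[17]=3 extend→box=[17,20)
i=18: min(r-i=2, Z[1]=0)=0; Z[18]=0
i=19: min(r-i=1, Z[2]=0)=0; Z[19]=0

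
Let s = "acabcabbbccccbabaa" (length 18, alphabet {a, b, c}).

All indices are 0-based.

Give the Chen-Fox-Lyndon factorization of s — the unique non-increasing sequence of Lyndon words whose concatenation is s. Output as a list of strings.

["ac", "abc", "abbbccccb", "ab", "a", "a"]

emit factor 1: 'ac' (i=0, period=2)
emit factor 2: 'abc' (i=2, period=3)
emit factor 3: 'abbbccccb' (i=5, period=9)
emit factor 4: 'ab' (i=14, period=2)
emit factor 5: 'a' (i=16, period=1)
emit factor 6: 'a' (i=17, period=1)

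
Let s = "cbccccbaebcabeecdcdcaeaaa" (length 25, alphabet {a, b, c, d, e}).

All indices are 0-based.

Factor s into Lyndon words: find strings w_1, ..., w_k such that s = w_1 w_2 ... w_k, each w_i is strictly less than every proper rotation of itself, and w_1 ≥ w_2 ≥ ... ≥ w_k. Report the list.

emit factor 1: 'c' (i=0, period=1)
emit factor 2: 'bcccc' (i=1, period=5)
emit factor 3: 'b' (i=6, period=1)
emit factor 4: 'aebc' (i=7, period=4)
emit factor 5: 'abeecdcdcae' (i=11, period=11)
emit factor 6: 'a' (i=22, period=1)
emit factor 7: 'a' (i=23, period=1)
emit factor 8: 'a' (i=24, period=1)

["c", "bcccc", "b", "aebc", "abeecdcdcae", "a", "a", "a"]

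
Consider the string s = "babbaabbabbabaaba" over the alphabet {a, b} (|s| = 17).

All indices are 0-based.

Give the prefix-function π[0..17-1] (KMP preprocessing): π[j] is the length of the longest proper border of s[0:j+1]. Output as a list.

π[0] = 0
j=1 s[j]='a': π[1]=0 (border '')
j=2 s[j]='b': π[2]=1 (border 'b')
j=3 s[j]='b': k: 1→0; π[3]=1 (border 'b')
j=4 s[j]='a': π[4]=2 (border 'ba')
j=5 s[j]='a': k: 2→0; π[5]=0 (border '')
j=6 s[j]='b': π[6]=1 (border 'b')
j=7 s[j]='b': k: 1→0; π[7]=1 (border 'b')
j=8 s[j]='a': π[8]=2 (border 'ba')
j=9 s[j]='b': π[9]=3 (border 'bab')
j=10 s[j]='b': π[10]=4 (border 'babb')
j=11 s[j]='a': π[11]=5 (border 'babba')
j=12 s[j]='b': k: 5→2; π[12]=3 (border 'bab')
j=13 s[j]='a': k: 3→1; π[13]=2 (border 'ba')
j=14 s[j]='a': k: 2→0; π[14]=0 (border '')
j=15 s[j]='b': π[15]=1 (border 'b')
j=16 s[j]='a': π[16]=2 (border 'ba')

[0, 0, 1, 1, 2, 0, 1, 1, 2, 3, 4, 5, 3, 2, 0, 1, 2]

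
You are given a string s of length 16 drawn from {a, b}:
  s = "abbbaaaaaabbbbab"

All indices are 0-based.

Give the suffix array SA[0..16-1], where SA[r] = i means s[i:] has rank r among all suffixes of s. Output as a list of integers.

rank | idx | suffix
   0 |   4 | aaaaaabbbbab
   1 |   5 | aaaaabbbbab
   2 |   6 | aaaabbbbab
   3 |   7 | aaabbbbab
   4 |   8 | aabbbbab
   5 |  14 | ab
   6 |   0 | abbbaaaaaabbbbab
   7 |   9 | abbbbab
   8 |  15 | b
   9 |   3 | baaaaaabbbbab
  10 |  13 | bab
  11 |   2 | bbaaaaaabbbbab
  12 |  12 | bbab
  13 |   1 | bbbaaaaaabbbbab
  14 |  11 | bbbab
  15 |  10 | bbbbab

[4, 5, 6, 7, 8, 14, 0, 9, 15, 3, 13, 2, 12, 1, 11, 10]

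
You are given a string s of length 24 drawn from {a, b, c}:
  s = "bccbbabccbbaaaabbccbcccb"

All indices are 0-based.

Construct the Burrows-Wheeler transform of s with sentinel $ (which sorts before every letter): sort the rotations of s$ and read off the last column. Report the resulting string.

bbaaabcbbccaa$bccccccbbbb

rank  rotation                   last
    0  $bccbbabccbbaaaabbccbcccb  b
    1  aaaabbccbcccb$bccbbabccbb  b
    2  aaabbccbcccb$bccbbabccbba  a
    3  aabbccbcccb$bccbbabccbbaa  a
    4  abbccbcccb$bccbbabccbbaaa  a
    5  abccbbaaaabbccbcccb$bccbb  b
    6  b$bccbbabccbbaaaabbccbccc  c
    7  baaaabbccbcccb$bccbbabccb  b
    8  babccbbaaaabbccbcccb$bccb  b
    9  bbaaaabbccbcccb$bccbbabcc  c
   10  bbabccbbaaaabbccbcccb$bcc  c
   11  bbccbcccb$bccbbabccbbaaaa  a
   12  bccbbaaaabbccbcccb$bccbba  a
   13  bccbbabccbbaaaabbccbcccb$  $
   14  bccbcccb$bccbbabccbbaaaab  b
   15  bcccb$bccbbabccbbaaaabbcc  c
   16  cb$bccbbabccbbaaaabbccbcc  c
   17  cbbaaaabbccbcccb$bccbbabc  c
   18  cbbabccbbaaaabbccbcccb$bc  c
   19  cbcccb$bccbbabccbbaaaabbc  c
   20  ccb$bccbbabccbbaaaabbccbc  c
   21  ccbbaaaabbccbcccb$bccbbab  b
   22  ccbbabccbbaaaabbccbcccb$b  b
   23  ccbcccb$bccbbabccbbaaaabb  b
   24  cccb$bccbbabccbbaaaabbccb  b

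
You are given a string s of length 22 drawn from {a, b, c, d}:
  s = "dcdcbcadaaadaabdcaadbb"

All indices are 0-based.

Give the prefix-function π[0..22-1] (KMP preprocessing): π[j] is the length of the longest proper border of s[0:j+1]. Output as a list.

[0, 0, 1, 2, 0, 0, 0, 1, 0, 0, 0, 1, 0, 0, 0, 1, 2, 0, 0, 1, 0, 0]

π[0] = 0
j=1 s[j]='c': π[1]=0 (border '')
j=2 s[j]='d': π[2]=1 (border 'd')
j=3 s[j]='c': π[3]=2 (border 'dc')
j=4 s[j]='b': k: 2→0; π[4]=0 (border '')
j=5 s[j]='c': π[5]=0 (border '')
j=6 s[j]='a': π[6]=0 (border '')
j=7 s[j]='d': π[7]=1 (border 'd')
j=8 s[j]='a': k: 1→0; π[8]=0 (border '')
j=9 s[j]='a': π[9]=0 (border '')
j=10 s[j]='a': π[10]=0 (border '')
j=11 s[j]='d': π[11]=1 (border 'd')
j=12 s[j]='a': k: 1→0; π[12]=0 (border '')
j=13 s[j]='a': π[13]=0 (border '')
j=14 s[j]='b': π[14]=0 (border '')
j=15 s[j]='d': π[15]=1 (border 'd')
j=16 s[j]='c': π[16]=2 (border 'dc')
j=17 s[j]='a': k: 2→0; π[17]=0 (border '')
j=18 s[j]='a': π[18]=0 (border '')
j=19 s[j]='d': π[19]=1 (border 'd')
j=20 s[j]='b': k: 1→0; π[20]=0 (border '')
j=21 s[j]='b': π[21]=0 (border '')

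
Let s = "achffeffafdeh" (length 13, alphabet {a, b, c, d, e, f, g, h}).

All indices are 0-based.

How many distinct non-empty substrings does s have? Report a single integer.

83

sorted suffixes:
  #0 SA[0]=0  'achffeffafdeh'
  #1 SA[1]=8  'afdeh'
  #2 SA[2]=1  'chffeffafdeh'
  #3 SA[3]=10  'deh'
  #4 SA[4]=5  'effafdeh'
  #5 SA[5]=11  'eh'
  #6 SA[6]=7  'fafdeh'
  #7 SA[7]=9  'fdeh'
  #8 SA[8]=4  'feffafdeh'
  #9 SA[9]=6  'ffafdeh'
  #10 SA[10]=3  'ffeffafdeh'
  #11 SA[11]=12  'h'
  #12 SA[12]=2  'hffeffafdeh'

SA = [0, 8, 1, 10, 5, 11, 7, 9, 4, 6, 3, 12, 2]
[i] adj suffixes → lcp
  [1] 0/8 → 1 ('a')
  [2] 8/1 → 0 ('')
  [3] 1/10 → 0 ('')
  [4] 10/5 → 0 ('')
  [5] 5/11 → 1 ('e')
  [6] 11/7 → 0 ('')
  [7] 7/9 → 1 ('f')
  [8] 9/4 → 1 ('f')
  [9] 4/6 → 1 ('f')
  [10] 6/3 → 2 ('ff')
  [11] 3/12 → 0 ('')
  [12] 12/2 → 1 ('h')

n(n+1)/2 = 13·14/2 = 91
Σ LCP = 0 + 1 + 0 + 0 + 0 + 1 + 0 + 1 + 1 + 1 + 2 + 0 + 1 = 8
distinct = 91 − 8 = 83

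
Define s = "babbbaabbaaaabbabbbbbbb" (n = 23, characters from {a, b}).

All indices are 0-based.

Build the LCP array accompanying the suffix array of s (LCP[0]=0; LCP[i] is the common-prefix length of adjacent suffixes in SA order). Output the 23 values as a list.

rank | idx | suffix
   0 |   9 | aaaabbabbbbbbb
   1 |  10 | aaabbabbbbbbb
   2 |   5 | aabbaaaabbabbbbbbb
   3 |  11 | aabbabbbbbbb
   4 |   6 | abbaaaabbabbbbbbb
   5 |  12 | abbabbbbbbb
   6 |   1 | abbbaabbaaaabbabbbbbbb
   7 |  15 | abbbbbbb
   8 |  22 | b
   9 |   8 | baaaabbabbbbbbb
  10 |   4 | baabbaaaabbabbbbbbb
  11 |   0 | babbbaabbaaaabbabbbbbbb
  12 |  14 | babbbbbbb
  13 |  21 | bb
  14 |   7 | bbaaaabbabbbbbbb
  15 |   3 | bbaabbaaaabbabbbbbbb
  16 |  13 | bbabbbbbbb
  17 |  20 | bbb
  18 |   2 | bbbaabbaaaabbabbbbbbb
  19 |  19 | bbbb
  20 |  18 | bbbbb
  21 |  17 | bbbbbb
  22 |  16 | bbbbbbb

SA = [9, 10, 5, 11, 6, 12, 1, 15, 22, 8, 4, 0, 14, 21, 7, 3, 13, 20, 2, 19, 18, 17, 16]
rank  pair      lcp
   1  s[9:],s[10:]  3  'aaa'
   2  s[10:],s[5:]  2  'aa'
   3  s[5:],s[11:]  5  'aabba'
   4  s[11:],s[6:]  1  'a'
   5  s[6:],s[12:]  4  'abba'
   6  s[12:],s[1:]  3  'abb'
   7  s[1:],s[15:]  4  'abbb'
   8  s[15:],s[22:]  0  ''
   9  s[22:],s[8:]  1  'b'
  10  s[8:],s[4:]  3  'baa'
  11  s[4:],s[0:]  2  'ba'
  12  s[0:],s[14:]  5  'babbb'
  13  s[14:],s[21:]  1  'b'
  14  s[21:],s[7:]  2  'bb'
  15  s[7:],s[3:]  4  'bbaa'
  16  s[3:],s[13:]  3  'bba'
  17  s[13:],s[20:]  2  'bb'
  18  s[20:],s[2:]  3  'bbb'
  19  s[2:],s[19:]  3  'bbb'
  20  s[19:],s[18:]  4  'bbbb'
  21  s[18:],s[17:]  5  'bbbbb'
  22  s[17:],s[16:]  6  'bbbbbb'

[0, 3, 2, 5, 1, 4, 3, 4, 0, 1, 3, 2, 5, 1, 2, 4, 3, 2, 3, 3, 4, 5, 6]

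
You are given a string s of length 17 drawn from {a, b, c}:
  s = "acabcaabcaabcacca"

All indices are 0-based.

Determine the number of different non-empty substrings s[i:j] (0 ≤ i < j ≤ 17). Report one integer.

rank→(start, suffix):
  0 → (16, 'a')
  1 → (5, 'aabcaabcacca')
  2 → (9, 'aabcacca')
  3 → (2, 'abcaabcaabcacca')
  4 → (6, 'abcaabcacca')
  5 → (10, 'abcacca')
  6 → (0, 'acabcaabcaabcacca')
  7 → (13, 'acca')
  8 → (3, 'bcaabcaabcacca')
  9 → (7, 'bcaabcacca')
  10 → (11, 'bcacca')
  11 → (15, 'ca')
  12 → (4, 'caabcaabcacca')
  13 → (8, 'caabcacca')
  14 → (1, 'cabcaabcaabcacca')
  15 → (12, 'cacca')
  16 → (14, 'cca')

SA = [16, 5, 9, 2, 6, 10, 0, 13, 3, 7, 11, 15, 4, 8, 1, 12, 14]
rank  pair      lcp
   1  s[16:],s[5:]  1  'a'
   2  s[5:],s[9:]  5  'aabca'
   3  s[9:],s[2:]  1  'a'
   4  s[2:],s[6:]  8  'abcaabca'
   5  s[6:],s[10:]  4  'abca'
   6  s[10:],s[0:]  1  'a'
   7  s[0:],s[13:]  2  'ac'
   8  s[13:],s[3:]  0  ''
   9  s[3:],s[7:]  7  'bcaabca'
  10  s[7:],s[11:]  3  'bca'
  11  s[11:],s[15:]  0  ''
  12  s[15:],s[4:]  2  'ca'
  13  s[4:],s[8:]  6  'caabca'
  14  s[8:],s[1:]  2  'ca'
  15  s[1:],s[12:]  2  'ca'
  16  s[12:],s[14:]  1  'c'

n(n+1)/2 = 17·18/2 = 153
Σ LCP = 0 + 1 + 5 + 1 + 8 + 4 + 1 + 2 + 0 + 7 + 3 + 0 + 2 + 6 + 2 + 2 + 1 = 45
distinct = 153 − 45 = 108

108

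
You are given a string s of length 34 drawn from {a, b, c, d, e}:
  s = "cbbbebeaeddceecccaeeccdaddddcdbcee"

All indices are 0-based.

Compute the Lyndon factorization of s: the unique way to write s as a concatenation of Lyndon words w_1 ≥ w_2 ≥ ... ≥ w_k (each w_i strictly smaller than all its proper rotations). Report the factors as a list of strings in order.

["c", "bbbebe", "aeddceecccaeeccd", "addddcdbcee"]

emit factor 1: 'c' (i=0, period=1)
emit factor 2: 'bbbebe' (i=1, period=6)
emit factor 3: 'aeddceecccaeeccd' (i=7, period=16)
emit factor 4: 'addddcdbcee' (i=23, period=11)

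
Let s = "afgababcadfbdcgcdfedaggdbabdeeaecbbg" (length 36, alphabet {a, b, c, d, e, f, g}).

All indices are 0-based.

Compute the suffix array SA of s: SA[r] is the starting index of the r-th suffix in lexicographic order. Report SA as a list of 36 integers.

[3, 5, 25, 8, 30, 0, 20, 4, 24, 33, 6, 11, 26, 34, 7, 32, 15, 13, 19, 23, 12, 27, 9, 16, 29, 31, 18, 28, 10, 17, 1, 35, 2, 14, 22, 21]

rank | idx | suffix
   0 |   3 | ababcadfbdcgcdfedaggdbabdeeaecbbg
   1 |   5 | abcadfbdcgcdfedaggdbabdeeaecbbg
   2 |  25 | abdeeaecbbg
   3 |   8 | adfbdcgcdfedaggdbabdeeaecbbg
   4 |  30 | aecbbg
   5 |   0 | afgababcadfbdcgcdfedaggdbabdeeaecbbg
   6 |  20 | aggdbabdeeaecbbg
   7 |   4 | babcadfbdcgcdfedaggdbabdeeaecbbg
   8 |  24 | babdeeaecbbg
   9 |  33 | bbg
  10 |   6 | bcadfbdcgcdfedaggdbabdeeaecbbg
  11 |  11 | bdcgcdfedaggdbabdeeaecbbg
  12 |  26 | bdeeaecbbg
  13 |  34 | bg
  14 |   7 | cadfbdcgcdfedaggdbabdeeaecbbg
  15 |  32 | cbbg
  16 |  15 | cdfedaggdbabdeeaecbbg
  17 |  13 | cgcdfedaggdbabdeeaecbbg
  18 |  19 | daggdbabdeeaecbbg
  19 |  23 | dbabdeeaecbbg
  20 |  12 | dcgcdfedaggdbabdeeaecbbg
  21 |  27 | deeaecbbg
  22 |   9 | dfbdcgcdfedaggdbabdeeaecbbg
  23 |  16 | dfedaggdbabdeeaecbbg
  24 |  29 | eaecbbg
  25 |  31 | ecbbg
  26 |  18 | edaggdbabdeeaecbbg
  27 |  28 | eeaecbbg
  28 |  10 | fbdcgcdfedaggdbabdeeaecbbg
  29 |  17 | fedaggdbabdeeaecbbg
  30 |   1 | fgababcadfbdcgcdfedaggdbabdeeaecbbg
  31 |  35 | g
  32 |   2 | gababcadfbdcgcdfedaggdbabdeeaecbbg
  33 |  14 | gcdfedaggdbabdeeaecbbg
  34 |  22 | gdbabdeeaecbbg
  35 |  21 | ggdbabdeeaecbbg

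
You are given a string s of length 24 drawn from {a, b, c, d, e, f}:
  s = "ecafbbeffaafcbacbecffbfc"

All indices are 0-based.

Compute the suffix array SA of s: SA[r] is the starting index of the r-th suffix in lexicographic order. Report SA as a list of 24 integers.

rank | idx | suffix
   0 |   9 | aafcbacbecffbfc
   1 |  14 | acbecffbfc
   2 |   2 | afbbeffaafcbacbecffbfc
   3 |  10 | afcbacbecffbfc
   4 |  13 | bacbecffbfc
   5 |   4 | bbeffaafcbacbecffbfc
   6 |  16 | becffbfc
   7 |   5 | beffaafcbacbecffbfc
   8 |  21 | bfc
   9 |  23 | c
  10 |   1 | cafbbeffaafcbacbecffbfc
  11 |  12 | cbacbecffbfc
  12 |  15 | cbecffbfc
  13 |  18 | cffbfc
  14 |   0 | ecafbbeffaafcbacbecffbfc
  15 |  17 | ecffbfc
  16 |   6 | effaafcbacbecffbfc
  17 |   8 | faafcbacbecffbfc
  18 |   3 | fbbeffaafcbacbecffbfc
  19 |  20 | fbfc
  20 |  22 | fc
  21 |  11 | fcbacbecffbfc
  22 |   7 | ffaafcbacbecffbfc
  23 |  19 | ffbfc

[9, 14, 2, 10, 13, 4, 16, 5, 21, 23, 1, 12, 15, 18, 0, 17, 6, 8, 3, 20, 22, 11, 7, 19]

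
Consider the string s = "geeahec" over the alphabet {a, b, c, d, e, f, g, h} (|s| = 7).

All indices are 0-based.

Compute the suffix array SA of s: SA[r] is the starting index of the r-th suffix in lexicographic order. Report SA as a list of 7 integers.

[3, 6, 2, 5, 1, 0, 4]

rank→(start, suffix):
  0 → (3, 'ahec')
  1 → (6, 'c')
  2 → (2, 'eahec')
  3 → (5, 'ec')
  4 → (1, 'eeahec')
  5 → (0, 'geeahec')
  6 → (4, 'hec')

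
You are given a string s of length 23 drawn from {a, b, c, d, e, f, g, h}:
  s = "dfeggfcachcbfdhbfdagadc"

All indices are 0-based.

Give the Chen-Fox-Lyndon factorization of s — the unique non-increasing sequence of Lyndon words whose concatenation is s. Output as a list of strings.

emit factor 1: 'dfeggf' (i=0, period=6)
emit factor 2: 'c' (i=6, period=1)
emit factor 3: 'achcbfdhbfdagadc' (i=7, period=16)

["dfeggf", "c", "achcbfdhbfdagadc"]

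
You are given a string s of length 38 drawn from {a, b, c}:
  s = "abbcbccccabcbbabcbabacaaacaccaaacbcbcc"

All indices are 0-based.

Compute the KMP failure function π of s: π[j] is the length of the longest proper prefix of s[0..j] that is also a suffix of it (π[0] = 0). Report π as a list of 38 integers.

π[0] = 0
j=1 s[j]='b': π[1]=0 (border '')
j=2 s[j]='b': π[2]=0 (border '')
j=3 s[j]='c': π[3]=0 (border '')
j=4 s[j]='b': π[4]=0 (border '')
j=5 s[j]='c': π[5]=0 (border '')
j=6 s[j]='c': π[6]=0 (border '')
j=7 s[j]='c': π[7]=0 (border '')
j=8 s[j]='c': π[8]=0 (border '')
j=9 s[j]='a': π[9]=1 (border 'a')
j=10 s[j]='b': π[10]=2 (border 'ab')
j=11 s[j]='c': k: 2→0; π[11]=0 (border '')
j=12 s[j]='b': π[12]=0 (border '')
j=13 s[j]='b': π[13]=0 (border '')
j=14 s[j]='a': π[14]=1 (border 'a')
j=15 s[j]='b': π[15]=2 (border 'ab')
j=16 s[j]='c': k: 2→0; π[16]=0 (border '')
j=17 s[j]='b': π[17]=0 (border '')
j=18 s[j]='a': π[18]=1 (border 'a')
j=19 s[j]='b': π[19]=2 (border 'ab')
j=20 s[j]='a': k: 2→0; π[20]=1 (border 'a')
j=21 s[j]='c': k: 1→0; π[21]=0 (border '')
j=22 s[j]='a': π[22]=1 (border 'a')
j=23 s[j]='a': k: 1→0; π[23]=1 (border 'a')
j=24 s[j]='a': k: 1→0; π[24]=1 (border 'a')
j=25 s[j]='c': k: 1→0; π[25]=0 (border '')
j=26 s[j]='a': π[26]=1 (border 'a')
j=27 s[j]='c': k: 1→0; π[27]=0 (border '')
j=28 s[j]='c': π[28]=0 (border '')
j=29 s[j]='a': π[29]=1 (border 'a')
j=30 s[j]='a': k: 1→0; π[30]=1 (border 'a')
j=31 s[j]='a': k: 1→0; π[31]=1 (border 'a')
j=32 s[j]='c': k: 1→0; π[32]=0 (border '')
j=33 s[j]='b': π[33]=0 (border '')
j=34 s[j]='c': π[34]=0 (border '')
j=35 s[j]='b': π[35]=0 (border '')
j=36 s[j]='c': π[36]=0 (border '')
j=37 s[j]='c': π[37]=0 (border '')

[0, 0, 0, 0, 0, 0, 0, 0, 0, 1, 2, 0, 0, 0, 1, 2, 0, 0, 1, 2, 1, 0, 1, 1, 1, 0, 1, 0, 0, 1, 1, 1, 0, 0, 0, 0, 0, 0]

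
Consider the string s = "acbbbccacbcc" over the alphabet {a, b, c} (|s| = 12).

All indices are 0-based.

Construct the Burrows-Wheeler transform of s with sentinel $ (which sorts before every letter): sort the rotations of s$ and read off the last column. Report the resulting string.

rank  rotation       last
    0  $acbbbccacbcc  c
    1  acbbbccacbcc$  $
    2  acbcc$acbbbcc  c
    3  bbbccacbcc$ac  c
    4  bbccacbcc$acb  b
    5  bcc$acbbbccac  c
    6  bccacbcc$acbb  b
    7  c$acbbbccacbc  c
    8  cacbcc$acbbbc  c
    9  cbbbccacbcc$a  a
   10  cbcc$acbbbcca  a
   11  cc$acbbbccacb  b
   12  ccacbcc$acbbb  b

c$ccbcbccaabb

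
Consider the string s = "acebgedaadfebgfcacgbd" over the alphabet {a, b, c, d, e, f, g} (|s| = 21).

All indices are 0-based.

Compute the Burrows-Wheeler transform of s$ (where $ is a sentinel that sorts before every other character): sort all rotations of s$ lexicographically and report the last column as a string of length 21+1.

rank  rotation                last
    0  $acebgedaadfebgfcacgbd  d
    1  aadfebgfcacgbd$acebged  d
    2  acebgedaadfebgfcacgbd$  $
    3  acgbd$acebgedaadfebgfc  c
    4  adfebgfcacgbd$acebgeda  a
    5  bd$acebgedaadfebgfcacg  g
    6  bgedaadfebgfcacgbd$ace  e
    7  bgfcacgbd$acebgedaadfe  e
    8  cacgbd$acebgedaadfebgf  f
    9  cebgedaadfebgfcacgbd$a  a
   10  cgbd$acebgedaadfebgfca  a
   11  d$acebgedaadfebgfcacgb  b
   12  daadfebgfcacgbd$acebge  e
   13  dfebgfcacgbd$acebgedaa  a
   14  ebgedaadfebgfcacgbd$ac  c
   15  ebgfcacgbd$acebgedaadf  f
   16  edaadfebgfcacgbd$acebg  g
   17  fcacgbd$acebgedaadfebg  g
   18  febgfcacgbd$acebgedaad  d
   19  gbd$acebgedaadfebgfcac  c
   20  gedaadfebgfcacgbd$aceb  b
   21  gfcacgbd$acebgedaadfeb  b

dd$cageefaabeacfggdcbb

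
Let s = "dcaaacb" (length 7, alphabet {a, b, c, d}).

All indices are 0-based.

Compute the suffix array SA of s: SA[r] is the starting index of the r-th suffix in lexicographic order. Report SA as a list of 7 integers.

[2, 3, 4, 6, 1, 5, 0]

rank | idx | suffix
   0 |   2 | aaacb
   1 |   3 | aacb
   2 |   4 | acb
   3 |   6 | b
   4 |   1 | caaacb
   5 |   5 | cb
   6 |   0 | dcaaacb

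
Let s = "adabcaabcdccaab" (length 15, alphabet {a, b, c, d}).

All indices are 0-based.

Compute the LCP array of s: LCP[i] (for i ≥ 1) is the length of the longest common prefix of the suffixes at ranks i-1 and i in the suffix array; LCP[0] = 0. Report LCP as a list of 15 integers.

sorted suffixes:
  #0 SA[0]=12  'aab'
  #1 SA[1]=5  'aabcdccaab'
  #2 SA[2]=13  'ab'
  #3 SA[3]=2  'abcaabcdccaab'
  #4 SA[4]=6  'abcdccaab'
  #5 SA[5]=0  'adabcaabcdccaab'
  #6 SA[6]=14  'b'
  #7 SA[7]=3  'bcaabcdccaab'
  #8 SA[8]=7  'bcdccaab'
  #9 SA[9]=11  'caab'
  #10 SA[10]=4  'caabcdccaab'
  #11 SA[11]=10  'ccaab'
  #12 SA[12]=8  'cdccaab'
  #13 SA[13]=1  'dabcaabcdccaab'
  #14 SA[14]=9  'dccaab'

SA = [12, 5, 13, 2, 6, 0, 14, 3, 7, 11, 4, 10, 8, 1, 9]
rank  pair      lcp
   1  s[12:],s[5:]  3  'aab'
   2  s[5:],s[13:]  1  'a'
   3  s[13:],s[2:]  2  'ab'
   4  s[2:],s[6:]  3  'abc'
   5  s[6:],s[0:]  1  'a'
   6  s[0:],s[14:]  0  ''
   7  s[14:],s[3:]  1  'b'
   8  s[3:],s[7:]  2  'bc'
   9  s[7:],s[11:]  0  ''
  10  s[11:],s[4:]  4  'caab'
  11  s[4:],s[10:]  1  'c'
  12  s[10:],s[8:]  1  'c'
  13  s[8:],s[1:]  0  ''
  14  s[1:],s[9:]  1  'd'

[0, 3, 1, 2, 3, 1, 0, 1, 2, 0, 4, 1, 1, 0, 1]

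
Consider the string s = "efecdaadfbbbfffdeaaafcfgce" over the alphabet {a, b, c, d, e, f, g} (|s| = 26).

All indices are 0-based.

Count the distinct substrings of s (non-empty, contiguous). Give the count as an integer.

sorted suffixes:
  #0 SA[0]=17  'aaafcfgce'
  #1 SA[1]=5  'aadfbbbfffdeaaafcfgce'
  #2 SA[2]=18  'aafcfgce'
  #3 SA[3]=6  'adfbbbfffdeaaafcfgce'
  #4 SA[4]=19  'afcfgce'
  #5 SA[5]=9  'bbbfffdeaaafcfgce'
  #6 SA[6]=10  'bbfffdeaaafcfgce'
  #7 SA[7]=11  'bfffdeaaafcfgce'
  #8 SA[8]=3  'cdaadfbbbfffdeaaafcfgce'
  #9 SA[9]=24  'ce'
  #10 SA[10]=21  'cfgce'
  #11 SA[11]=4  'daadfbbbfffdeaaafcfgce'
  #12 SA[12]=15  'deaaafcfgce'
  #13 SA[13]=7  'dfbbbfffdeaaafcfgce'
  #14 SA[14]=25  'e'
  #15 SA[15]=16  'eaaafcfgce'
  #16 SA[16]=2  'ecdaadfbbbfffdeaaafcfgce'
  #17 SA[17]=0  'efecdaadfbbbfffdeaaafcfgce'
  #18 SA[18]=8  'fbbbfffdeaaafcfgce'
  #19 SA[19]=20  'fcfgce'
  #20 SA[20]=14  'fdeaaafcfgce'
  #21 SA[21]=1  'fecdaadfbbbfffdeaaafcfgce'
  #22 SA[22]=13  'ffdeaaafcfgce'
  #23 SA[23]=12  'fffdeaaafcfgce'
  #24 SA[24]=22  'fgce'
  #25 SA[25]=23  'gce'

SA = [17, 5, 18, 6, 19, 9, 10, 11, 3, 24, 21, 4, 15, 7, 25, 16, 2, 0, 8, 20, 14, 1, 13, 12, 22, 23]
rank  pair      lcp
   1  s[17:],s[5:]  2  'aa'
   2  s[5:],s[18:]  2  'aa'
   3  s[18:],s[6:]  1  'a'
   4  s[6:],s[19:]  1  'a'
   5  s[19:],s[9:]  0  ''
   6  s[9:],s[10:]  2  'bb'
   7  s[10:],s[11:]  1  'b'
   8  s[11:],s[3:]  0  ''
   9  s[3:],s[24:]  1  'c'
  10  s[24:],s[21:]  1  'c'
  11  s[21:],s[4:]  0  ''
  12  s[4:],s[15:]  1  'd'
  13  s[15:],s[7:]  1  'd'
  14  s[7:],s[25:]  0  ''
  15  s[25:],s[16:]  1  'e'
  16  s[16:],s[2:]  1  'e'
  17  s[2:],s[0:]  1  'e'
  18  s[0:],s[8:]  0  ''
  19  s[8:],s[20:]  1  'f'
  20  s[20:],s[14:]  1  'f'
  21  s[14:],s[1:]  1  'f'
  22  s[1:],s[13:]  1  'f'
  23  s[13:],s[12:]  2  'ff'
  24  s[12:],s[22:]  1  'f'
  25  s[22:],s[23:]  0  ''

n(n+1)/2 = 26·27/2 = 351
Σ LCP = 0 + 2 + 2 + 1 + 1 + 0 + 2 + 1 + 0 + 1 + 1 + 0 + 1 + 1 + 0 + 1 + 1 + 1 + 0 + 1 + 1 + 1 + 1 + 2 + 1 + 0 = 23
distinct = 351 − 23 = 328

328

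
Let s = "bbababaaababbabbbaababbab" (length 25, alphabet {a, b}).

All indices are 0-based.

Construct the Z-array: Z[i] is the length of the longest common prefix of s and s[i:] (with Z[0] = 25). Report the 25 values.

Z[0]=25
i=1: outside box; Z[1]=1 extend→box=[1,2)
i=2: outside box; Z[2]=0
i=3: outside box; Z[3]=1 extend→box=[3,4)
i=4: outside box; Z[4]=0
i=5: outside box; Z[5]=1 extend→box=[5,6)
i=6: outside box; Z[6]=0
i=7: outside box; Z[7]=0
i=8: outside box; Z[8]=0
i=9: outside box; Z[9]=1 extend→box=[9,10)
i=10: outside box; Z[10]=0
i=11: outside box; Z[11]=4 extend→box=[11,15)
i=12: min(r-i=3, Z[1]=1)=1; Z[12]=1
i=13: min(r-i=2, Z[2]=0)=0; Z[13]=0
i=14: min(r-i=1, Z[3]=1)=1; Z[14]=2 extend→box=[14,16)
i=15: min(r-i=1, Z[1]=1)=1; Z[15]=3 extend→box=[15,18)
i=16: min(r-i=2, Z[1]=1)=1; Z[16]=1
i=17: min(r-i=1, Z[2]=0)=0; Z[17]=0
i=18: outside box; Z[18]=0
i=19: outside box; Z[19]=1 extend→box=[19,20)
i=20: outside box; Z[20]=0
i=21: outside box; Z[21]=4 extend→box=[21,25)
i=22: min(r-i=3, Z[1]=1)=1; Z[22]=1
i=23: min(r-i=2, Z[2]=0)=0; Z[23]=0
i=24: min(r-i=1, Z[3]=1)=1; Z[24]=1

[25, 1, 0, 1, 0, 1, 0, 0, 0, 1, 0, 4, 1, 0, 2, 3, 1, 0, 0, 1, 0, 4, 1, 0, 1]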